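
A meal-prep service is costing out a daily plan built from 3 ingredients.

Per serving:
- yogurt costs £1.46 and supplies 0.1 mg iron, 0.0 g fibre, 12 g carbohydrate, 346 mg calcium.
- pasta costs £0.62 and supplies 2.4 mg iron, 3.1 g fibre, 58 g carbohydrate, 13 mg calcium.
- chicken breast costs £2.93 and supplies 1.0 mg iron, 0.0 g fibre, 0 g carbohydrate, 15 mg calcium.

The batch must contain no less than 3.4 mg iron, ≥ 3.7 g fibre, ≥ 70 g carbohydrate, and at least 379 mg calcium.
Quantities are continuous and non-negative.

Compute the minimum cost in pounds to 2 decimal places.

Set it up as a linear program. Let x1 = servings of yogurt, x2 = servings of pasta, x3 = servings of chicken breast.
Minimise 1.46x1 + 0.62x2 + 2.93x3 s.t.:
  0.1x1 + 2.4x2 + 1x3 ≥ 3.4   (iron)
  3.1x2 ≥ 3.7   (fibre)
  12x1 + 58x2 ≥ 70   (carbohydrate)
  346x1 + 13x2 + 15x3 ≥ 379   (calcium)
  x1, x2, x3 ≥ 0.
The cheapest feasible vertex uses only yogurt, pasta; chicken breast is not used. There the iron and calcium constraints are tight.
So yogurt = 1.044 servings, pasta = 1.373 servings.
Hence cost = 1.46·1.044 + 0.62·1.373 = £2.3755.

£2.38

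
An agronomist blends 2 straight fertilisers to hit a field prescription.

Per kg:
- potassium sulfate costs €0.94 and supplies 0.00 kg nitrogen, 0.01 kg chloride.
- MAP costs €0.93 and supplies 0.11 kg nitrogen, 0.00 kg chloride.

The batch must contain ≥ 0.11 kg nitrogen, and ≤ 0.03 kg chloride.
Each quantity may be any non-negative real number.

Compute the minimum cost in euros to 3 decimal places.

This is a linear program. Let x1 = kg of potassium sulfate, x2 = kg of MAP.
min 0.94x1 + 0.93x2 s.t.:
  0.11x2 ≥ 0.11   (nitrogen)
  0.01x1 ≤ 0.03   (chloride)
  x1, x2 ≥ 0.
The minimum-cost mix takes nothing from potassium sulfate — only MAP. Binding constraint: nitrogen.
That vertex is x2 = 1.
Cost = 0.93·1 = 0.93000.

€0.930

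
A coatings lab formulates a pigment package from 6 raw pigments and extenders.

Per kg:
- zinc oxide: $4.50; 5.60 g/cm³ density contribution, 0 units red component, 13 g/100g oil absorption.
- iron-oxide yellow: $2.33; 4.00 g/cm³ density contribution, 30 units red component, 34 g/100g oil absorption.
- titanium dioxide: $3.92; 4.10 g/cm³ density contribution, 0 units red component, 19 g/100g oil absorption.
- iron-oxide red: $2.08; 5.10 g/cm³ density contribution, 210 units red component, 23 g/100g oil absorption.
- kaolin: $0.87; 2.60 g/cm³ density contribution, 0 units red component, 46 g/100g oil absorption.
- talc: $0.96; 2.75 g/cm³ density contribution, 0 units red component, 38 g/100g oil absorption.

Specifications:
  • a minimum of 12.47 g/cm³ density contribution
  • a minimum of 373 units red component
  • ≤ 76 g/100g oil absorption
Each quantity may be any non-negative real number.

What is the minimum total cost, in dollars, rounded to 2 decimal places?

Let x1 = kg of zinc oxide, x2 = kg of iron-oxide yellow, x3 = kg of titanium dioxide, x4 = kg of iron-oxide red, x5 = kg of kaolin, x6 = kg of talc.
min 4.5x1 + 2.33x2 + 3.92x3 + 2.08x4 + 0.87x5 + 0.96x6 with:
  5.6x1 + 4x2 + 4.1x3 + 5.1x4 + 2.6x5 + 2.75x6 ≥ 12.47   (density contribution)
  30x2 + 210x4 ≥ 373   (red component)
  13x1 + 34x2 + 19x3 + 23x4 + 46x5 + 38x6 ≤ 76   (oil absorption)
  x1, x2, x3, x4, x5, x6 ≥ 0.
At the optimum only iron-oxide red, talc are positive (zinc oxide, iron-oxide yellow, titanium dioxide, kaolin = 0). Binding constraints: density contribution and oil absorption.
Solving gives x4 = 2.029, x6 = 0.772.
Total cost: 2.08·2.029 + 0.96·0.772 = 4.9614.

$4.96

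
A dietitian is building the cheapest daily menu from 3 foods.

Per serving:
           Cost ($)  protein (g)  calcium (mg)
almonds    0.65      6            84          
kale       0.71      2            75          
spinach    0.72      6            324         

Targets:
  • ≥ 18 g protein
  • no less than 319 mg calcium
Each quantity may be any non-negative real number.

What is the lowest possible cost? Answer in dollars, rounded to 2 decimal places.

$1.97

Treat it as an LP. Let x1 = servings of almonds, x2 = servings of kale, x3 = servings of spinach.
min 0.65x1 + 0.71x2 + 0.72x3 s.t.:
  6x1 + 2x2 + 6x3 ≥ 18   (protein)
  84x1 + 75x2 + 324x3 ≥ 319   (calcium)
  x1, x2, x3 ≥ 0.
At the optimum only almonds, spinach are positive (kale = 0). There the protein and calcium constraints are tight.
Optimal quantities: almonds = 2.721 servings, spinach = 0.2792 servings.
Total cost: 0.65·2.721 + 0.72·0.2792 = 1.9697.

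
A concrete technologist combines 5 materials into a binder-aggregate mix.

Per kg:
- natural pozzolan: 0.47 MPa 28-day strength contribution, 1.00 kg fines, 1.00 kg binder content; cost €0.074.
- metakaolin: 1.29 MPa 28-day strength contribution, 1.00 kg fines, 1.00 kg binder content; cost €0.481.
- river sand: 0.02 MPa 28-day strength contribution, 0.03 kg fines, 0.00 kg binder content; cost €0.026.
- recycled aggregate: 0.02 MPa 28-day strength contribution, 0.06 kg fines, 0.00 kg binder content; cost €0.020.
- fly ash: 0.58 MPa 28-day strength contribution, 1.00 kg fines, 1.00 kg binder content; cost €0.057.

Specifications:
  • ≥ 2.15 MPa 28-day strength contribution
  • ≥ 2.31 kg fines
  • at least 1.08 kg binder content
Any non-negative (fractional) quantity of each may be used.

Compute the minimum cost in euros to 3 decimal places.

€0.211

Let x1 = kg of natural pozzolan, x2 = kg of metakaolin, x3 = kg of river sand, x4 = kg of recycled aggregate, x5 = kg of fly ash.
Minimize 0.074x1 + 0.481x2 + 0.026x3 + 0.02x4 + 0.057x5 with:
  0.47x1 + 1.29x2 + 0.02x3 + 0.02x4 + 0.58x5 ≥ 2.15   (28-day strength contribution)
  1x1 + 1x2 + 0.03x3 + 0.06x4 + 1x5 ≥ 2.31   (fines)
  1x1 + 1x2 + 1x5 ≥ 1.08   (binder content)
  x1, x2, x3, x4, x5 ≥ 0.
At the optimum only fly ash is positive (natural pozzolan, metakaolin, river sand, recycled aggregate = 0). The 28-day strength contribution requirement is met with equality.
So fly ash = 3.707 kg.
Hence cost = 0.057·3.707 = €0.21130.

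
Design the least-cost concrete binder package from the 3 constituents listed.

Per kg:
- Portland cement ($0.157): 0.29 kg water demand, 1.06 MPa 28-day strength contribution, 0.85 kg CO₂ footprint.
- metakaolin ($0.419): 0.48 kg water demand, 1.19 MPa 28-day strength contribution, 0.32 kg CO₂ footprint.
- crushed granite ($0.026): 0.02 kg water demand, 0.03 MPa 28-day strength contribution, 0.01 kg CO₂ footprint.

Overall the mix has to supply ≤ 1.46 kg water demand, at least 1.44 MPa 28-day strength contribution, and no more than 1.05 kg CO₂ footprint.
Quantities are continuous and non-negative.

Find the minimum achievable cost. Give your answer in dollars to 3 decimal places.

$0.253

Treat it as an LP. Let x1 = kg of Portland cement, x2 = kg of metakaolin, x3 = kg of crushed granite.
Minimize 0.157x1 + 0.419x2 + 0.026x3 subject to:
  0.29x1 + 0.48x2 + 0.02x3 ≤ 1.46   (water demand)
  1.06x1 + 1.19x2 + 0.03x3 ≥ 1.44   (28-day strength contribution)
  0.85x1 + 0.32x2 + 0.01x3 ≤ 1.05   (CO₂ footprint)
  x1, x2, x3 ≥ 0.
The cheapest feasible vertex uses only Portland cement, metakaolin; crushed granite is not used. There the 28-day strength contribution and CO₂ footprint constraints are tight.
Solving gives x1 = 1.173, x2 = 0.1651.
Total cost: 0.157·1.173 + 0.419·0.1651 = 0.25334.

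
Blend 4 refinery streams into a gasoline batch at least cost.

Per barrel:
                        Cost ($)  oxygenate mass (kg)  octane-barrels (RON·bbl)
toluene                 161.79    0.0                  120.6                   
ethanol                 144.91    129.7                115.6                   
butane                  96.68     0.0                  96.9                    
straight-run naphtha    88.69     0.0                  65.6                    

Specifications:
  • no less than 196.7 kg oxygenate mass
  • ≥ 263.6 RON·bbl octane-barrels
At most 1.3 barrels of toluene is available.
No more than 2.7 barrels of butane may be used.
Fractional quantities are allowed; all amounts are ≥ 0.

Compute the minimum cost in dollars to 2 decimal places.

$307.85

This is a linear program. Let x1 = barrels of toluene, x2 = barrels of ethanol, x3 = barrels of butane, x4 = barrels of straight-run naphtha.
Minimise 161.79x1 + 144.91x2 + 96.68x3 + 88.69x4 subject to:
  129.7x2 ≥ 196.7   (oxygenate mass)
  120.6x1 + 115.6x2 + 96.9x3 + 65.6x4 ≥ 263.6   (octane-barrels)
  x1 ≤ 1.3
  x3 ≤ 2.7
  x1, x2, x3, x4 ≥ 0.
The minimum-cost mix takes nothing from toluene, straight-run naphtha — only ethanol, butane. There the oxygenate mass and octane-barrels constraints are tight.
Solving gives x2 = 1.5166, x3 = 0.91108.
Hence cost = 144.91·1.5166 + 96.68·0.91108 = $307.8537.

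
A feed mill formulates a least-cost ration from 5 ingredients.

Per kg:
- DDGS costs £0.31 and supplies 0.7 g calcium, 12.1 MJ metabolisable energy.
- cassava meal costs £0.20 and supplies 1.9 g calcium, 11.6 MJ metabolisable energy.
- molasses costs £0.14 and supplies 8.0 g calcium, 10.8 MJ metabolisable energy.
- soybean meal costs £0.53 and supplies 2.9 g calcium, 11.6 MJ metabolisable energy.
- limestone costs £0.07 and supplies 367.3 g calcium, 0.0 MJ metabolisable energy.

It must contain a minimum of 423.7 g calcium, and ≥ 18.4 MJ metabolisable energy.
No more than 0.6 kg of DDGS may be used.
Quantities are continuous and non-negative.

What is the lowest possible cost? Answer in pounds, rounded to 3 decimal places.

£0.317

This is a linear program. Let x1 = kg of DDGS, x2 = kg of cassava meal, x3 = kg of molasses, x4 = kg of soybean meal, x5 = kg of limestone.
Minimise 0.31x1 + 0.2x2 + 0.14x3 + 0.53x4 + 0.07x5 with:
  0.7x1 + 1.9x2 + 8x3 + 2.9x4 + 367.3x5 ≥ 423.7   (calcium)
  12.1x1 + 11.6x2 + 10.8x3 + 11.6x4 ≥ 18.4   (metabolisable energy)
  x1 ≤ 0.6
  x1, x2, x3, x4, x5 ≥ 0.
The optimal basis is {molasses, limestone}; DDGS, cassava meal, soybean meal drop out. There the calcium and metabolisable energy constraints are tight.
Optimal quantities: molasses = 1.704 kg, limestone = 1.116 kg.
Objective = 0.14·1.704 + 0.07·1.116 = 0.31668.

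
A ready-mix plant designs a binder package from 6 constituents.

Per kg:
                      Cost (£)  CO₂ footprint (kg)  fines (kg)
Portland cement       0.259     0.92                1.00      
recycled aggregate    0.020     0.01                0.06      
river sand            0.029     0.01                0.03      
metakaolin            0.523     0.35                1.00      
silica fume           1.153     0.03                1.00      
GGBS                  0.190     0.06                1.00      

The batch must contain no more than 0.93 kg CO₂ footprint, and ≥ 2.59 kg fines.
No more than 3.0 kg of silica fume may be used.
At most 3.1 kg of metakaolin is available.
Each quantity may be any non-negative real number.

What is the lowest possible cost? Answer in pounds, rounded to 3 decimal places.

Let x1 = kg of Portland cement, x2 = kg of recycled aggregate, x3 = kg of river sand, x4 = kg of metakaolin, x5 = kg of silica fume, x6 = kg of GGBS.
Minimize 0.259x1 + 0.02x2 + 0.029x3 + 0.523x4 + 1.153x5 + 0.19x6 subject to:
  0.92x1 + 0.01x2 + 0.01x3 + 0.35x4 + 0.03x5 + 0.06x6 ≤ 0.93   (CO₂ footprint)
  1x1 + 0.06x2 + 0.03x3 + 1x4 + 1x5 + 1x6 ≥ 2.59   (fines)
  x5 ≤ 3
  x4 ≤ 3.1
  x1, x2, x3, x4, x5, x6 ≥ 0.
At the optimum only GGBS is positive (Portland cement, recycled aggregate, river sand, metakaolin, silica fume = 0). Binding constraint: fines.
Solving gives x6 = 2.59.
Objective = 0.19·2.59 = 0.49210.

£0.492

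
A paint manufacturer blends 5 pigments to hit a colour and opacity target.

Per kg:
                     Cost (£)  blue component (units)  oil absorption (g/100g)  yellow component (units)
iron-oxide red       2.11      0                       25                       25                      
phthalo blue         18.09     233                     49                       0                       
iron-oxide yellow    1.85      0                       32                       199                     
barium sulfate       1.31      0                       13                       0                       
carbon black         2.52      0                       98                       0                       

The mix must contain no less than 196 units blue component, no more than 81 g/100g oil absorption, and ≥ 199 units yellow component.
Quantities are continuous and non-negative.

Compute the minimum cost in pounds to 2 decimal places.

£17.07

Let x1 = kg of iron-oxide red, x2 = kg of phthalo blue, x3 = kg of iron-oxide yellow, x4 = kg of barium sulfate, x5 = kg of carbon black.
Minimise 2.11x1 + 18.09x2 + 1.85x3 + 1.31x4 + 2.52x5 subject to:
  233x2 ≥ 196   (blue component)
  25x1 + 49x2 + 32x3 + 13x4 + 98x5 ≤ 81   (oil absorption)
  25x1 + 199x3 ≥ 199   (yellow component)
  x1, x2, x3, x4, x5 ≥ 0.
At the optimum only phthalo blue, iron-oxide yellow are positive (iron-oxide red, barium sulfate, carbon black = 0). Binding constraints: blue component and yellow component.
Optimal quantities: phthalo blue = 0.8412 kg, iron-oxide yellow = 1 kg.
Objective = 18.09·0.8412 + 1.85·1 = 17.0673.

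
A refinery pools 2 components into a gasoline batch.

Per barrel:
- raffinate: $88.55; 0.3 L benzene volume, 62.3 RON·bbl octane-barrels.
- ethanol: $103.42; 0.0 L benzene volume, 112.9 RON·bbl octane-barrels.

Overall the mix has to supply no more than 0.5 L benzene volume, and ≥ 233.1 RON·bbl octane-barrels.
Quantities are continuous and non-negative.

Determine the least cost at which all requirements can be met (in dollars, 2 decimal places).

This is a linear program. Let x1 = barrels of raffinate, x2 = barrels of ethanol.
Minimize 88.55x1 + 103.42x2 s.t.:
  0.3x1 ≤ 0.5   (benzene volume)
  62.3x1 + 112.9x2 ≥ 233.1   (octane-barrels)
  x1, x2 ≥ 0.
The optimal basis is {ethanol}; raffinate drops out. Binding constraint: octane-barrels.
Optimal quantities: ethanol = 2.0647 barrels.
Objective = 103.42·2.0647 = 213.5313.

$213.53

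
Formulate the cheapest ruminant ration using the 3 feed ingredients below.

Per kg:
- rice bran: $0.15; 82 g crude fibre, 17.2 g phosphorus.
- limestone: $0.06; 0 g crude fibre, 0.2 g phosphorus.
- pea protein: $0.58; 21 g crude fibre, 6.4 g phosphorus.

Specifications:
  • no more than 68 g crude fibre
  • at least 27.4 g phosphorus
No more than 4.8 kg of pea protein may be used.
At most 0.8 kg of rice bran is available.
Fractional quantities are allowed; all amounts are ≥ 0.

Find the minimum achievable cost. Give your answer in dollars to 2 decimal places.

Set it up as a linear program. Let x1 = kg of rice bran, x2 = kg of limestone, x3 = kg of pea protein.
Minimize 0.15x1 + 0.06x2 + 0.58x3 with:
  82x1 + 21x3 ≤ 68   (crude fibre)
  17.2x1 + 0.2x2 + 6.4x3 ≥ 27.4   (phosphorus)
  x3 ≤ 4.8
  x1 ≤ 0.8
  x1, x2, x3 ≥ 0.
The optimal basis is {limestone, pea protein}; rice bran drops out. The crude fibre and phosphorus requirements are met with equality.
Optimal quantities: limestone = 33.38 kg, pea protein = 3.238 kg.
Total cost: 0.06·33.38 + 0.58·3.238 = 3.8808.

$3.88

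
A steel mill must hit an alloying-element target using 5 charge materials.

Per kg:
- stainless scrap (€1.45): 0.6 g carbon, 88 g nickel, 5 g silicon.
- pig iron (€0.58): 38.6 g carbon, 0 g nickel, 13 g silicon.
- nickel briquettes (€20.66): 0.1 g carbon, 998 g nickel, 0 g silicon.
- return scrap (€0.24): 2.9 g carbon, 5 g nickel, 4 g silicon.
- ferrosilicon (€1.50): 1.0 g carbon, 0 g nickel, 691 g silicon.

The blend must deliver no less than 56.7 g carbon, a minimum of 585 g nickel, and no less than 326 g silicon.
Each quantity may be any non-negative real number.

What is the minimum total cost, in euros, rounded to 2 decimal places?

Set it up as a linear program. Let x1 = kg of stainless scrap, x2 = kg of pig iron, x3 = kg of nickel briquettes, x4 = kg of return scrap, x5 = kg of ferrosilicon.
Minimise 1.45x1 + 0.58x2 + 20.66x3 + 0.24x4 + 1.5x5 subject to:
  0.6x1 + 38.6x2 + 0.1x3 + 2.9x4 + 1x5 ≥ 56.7   (carbon)
  88x1 + 998x3 + 5x4 ≥ 585   (nickel)
  5x1 + 13x2 + 4x4 + 691x5 ≥ 326   (silicon)
  x1, x2, x3, x4, x5 ≥ 0.
The cheapest feasible vertex uses only stainless scrap, pig iron, ferrosilicon; nickel briquettes, return scrap are not used. Binding constraints: carbon, nickel, silicon.
That vertex is x1 = 6.648, x2 = 1.355, x5 = 0.3982.
Total cost: 1.45·6.648 + 0.58·1.355 + 1.5·0.3982 = 11.0228.

€11.02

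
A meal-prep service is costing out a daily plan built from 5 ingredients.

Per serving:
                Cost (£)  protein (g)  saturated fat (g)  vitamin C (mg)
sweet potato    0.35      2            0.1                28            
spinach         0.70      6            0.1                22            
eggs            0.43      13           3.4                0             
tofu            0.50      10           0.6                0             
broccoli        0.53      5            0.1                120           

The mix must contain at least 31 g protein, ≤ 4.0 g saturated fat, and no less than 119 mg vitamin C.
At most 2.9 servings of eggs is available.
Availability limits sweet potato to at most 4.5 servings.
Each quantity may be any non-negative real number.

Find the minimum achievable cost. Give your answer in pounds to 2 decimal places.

This is a linear program. Let x1 = servings of sweet potato, x2 = servings of spinach, x3 = servings of eggs, x4 = servings of tofu, x5 = servings of broccoli.
Minimise 0.35x1 + 0.7x2 + 0.43x3 + 0.5x4 + 0.53x5 s.t.:
  2x1 + 6x2 + 13x3 + 10x4 + 5x5 ≥ 31   (protein)
  0.1x1 + 0.1x2 + 3.4x3 + 0.6x4 + 0.1x5 ≤ 4   (saturated fat)
  28x1 + 22x2 + 120x5 ≥ 119   (vitamin C)
  x3 ≤ 2.9
  x1 ≤ 4.5
  x1, x2, x3, x4, x5 ≥ 0.
At the optimum only eggs, tofu, broccoli are positive (sweet potato, spinach = 0). The protein, saturated fat, vitamin C requirements are met with equality.
Optimal quantities: eggs = 0.8925 servings, tofu = 1.444 servings, broccoli = 0.9917 servings.
Objective = 0.43·0.8925 + 0.5·1.444 + 0.53·0.9917 = 1.6314.

£1.63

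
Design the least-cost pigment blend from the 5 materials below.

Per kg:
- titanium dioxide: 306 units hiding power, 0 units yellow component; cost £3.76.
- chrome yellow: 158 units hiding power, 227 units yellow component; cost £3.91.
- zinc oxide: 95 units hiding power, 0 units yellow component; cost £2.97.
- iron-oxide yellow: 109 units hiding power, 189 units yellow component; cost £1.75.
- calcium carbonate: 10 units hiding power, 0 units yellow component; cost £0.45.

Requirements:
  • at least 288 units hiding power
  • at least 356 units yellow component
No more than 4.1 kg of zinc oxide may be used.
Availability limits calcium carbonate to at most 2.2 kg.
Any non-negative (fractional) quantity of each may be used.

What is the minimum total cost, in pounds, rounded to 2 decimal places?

£4.31

Treat it as an LP. Let x1 = kg of titanium dioxide, x2 = kg of chrome yellow, x3 = kg of zinc oxide, x4 = kg of iron-oxide yellow, x5 = kg of calcium carbonate.
min 3.76x1 + 3.91x2 + 2.97x3 + 1.75x4 + 0.45x5 with:
  306x1 + 158x2 + 95x3 + 109x4 + 10x5 ≥ 288   (hiding power)
  227x2 + 189x4 ≥ 356   (yellow component)
  x3 ≤ 4.1
  x5 ≤ 2.2
  x1, x2, x3, x4, x5 ≥ 0.
The optimal basis is {titanium dioxide, iron-oxide yellow}; chrome yellow, zinc oxide, calcium carbonate drop out. Binding constraints: hiding power and yellow component.
So titanium dioxide = 0.2702 kg, iron-oxide yellow = 1.884 kg.
Objective = 3.76·0.2702 + 1.75·1.884 = 4.3130.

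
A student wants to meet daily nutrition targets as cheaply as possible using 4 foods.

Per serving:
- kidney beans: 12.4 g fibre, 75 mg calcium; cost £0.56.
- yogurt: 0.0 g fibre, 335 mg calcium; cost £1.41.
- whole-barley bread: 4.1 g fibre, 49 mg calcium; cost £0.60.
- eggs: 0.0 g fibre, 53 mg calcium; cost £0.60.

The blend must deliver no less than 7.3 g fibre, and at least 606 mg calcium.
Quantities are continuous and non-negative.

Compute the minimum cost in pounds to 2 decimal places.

£2.69

Treat it as an LP. Let x1 = servings of kidney beans, x2 = servings of yogurt, x3 = servings of whole-barley bread, x4 = servings of eggs.
Minimize 0.56x1 + 1.41x2 + 0.6x3 + 0.6x4 subject to:
  12.4x1 + 4.1x3 ≥ 7.3   (fibre)
  75x1 + 335x2 + 49x3 + 53x4 ≥ 606   (calcium)
  x1, x2, x3, x4 ≥ 0.
At the optimum only kidney beans, yogurt are positive (whole-barley bread, eggs = 0). Binding constraints: fibre and calcium.
Solving gives x1 = 0.5887, x2 = 1.677.
Objective = 0.56·0.5887 + 1.41·1.677 = 2.6942.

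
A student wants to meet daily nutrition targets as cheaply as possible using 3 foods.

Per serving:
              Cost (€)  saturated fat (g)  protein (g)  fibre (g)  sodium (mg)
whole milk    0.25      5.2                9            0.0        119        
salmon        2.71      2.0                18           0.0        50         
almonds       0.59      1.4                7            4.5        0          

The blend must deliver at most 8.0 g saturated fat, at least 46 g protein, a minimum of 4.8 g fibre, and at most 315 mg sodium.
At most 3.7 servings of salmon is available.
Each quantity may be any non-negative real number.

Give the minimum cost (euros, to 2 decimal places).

Set it up as a linear program. Let x1 = servings of whole milk, x2 = servings of salmon, x3 = servings of almonds.
Minimize 0.25x1 + 2.71x2 + 0.59x3 subject to:
  5.2x1 + 2x2 + 1.4x3 ≤ 8   (saturated fat)
  9x1 + 18x2 + 7x3 ≥ 46   (protein)
  4.5x3 ≥ 4.8   (fibre)
  119x1 + 50x2 ≤ 315   (sodium)
  x2 ≤ 3.7
  x1, x2, x3 ≥ 0.
The optimal basis is {salmon, almonds}; whole milk drops out. Binding constraints: saturated fat and protein.
Optimal quantities: salmon = 0.75 servings, almonds = 4.643 servings.
Total cost: 2.71·0.75 + 0.59·4.643 = 4.7719.

€4.77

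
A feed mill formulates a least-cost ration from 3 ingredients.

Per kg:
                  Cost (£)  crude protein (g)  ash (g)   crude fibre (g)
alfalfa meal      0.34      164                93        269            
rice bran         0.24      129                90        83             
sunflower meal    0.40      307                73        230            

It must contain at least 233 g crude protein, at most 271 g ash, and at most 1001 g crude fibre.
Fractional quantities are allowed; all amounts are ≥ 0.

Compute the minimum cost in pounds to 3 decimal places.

Set it up as a linear program. Let x1 = kg of alfalfa meal, x2 = kg of rice bran, x3 = kg of sunflower meal.
min 0.34x1 + 0.24x2 + 0.4x3 s.t.:
  164x1 + 129x2 + 307x3 ≥ 233   (crude protein)
  93x1 + 90x2 + 73x3 ≤ 271   (ash)
  269x1 + 83x2 + 230x3 ≤ 1001   (crude fibre)
  x1, x2, x3 ≥ 0.
The minimum-cost mix takes nothing from alfalfa meal, rice bran — only sunflower meal. There the crude protein constraint is tight.
Solving gives x3 = 0.759.
Objective = 0.4·0.759 = 0.30360.

£0.304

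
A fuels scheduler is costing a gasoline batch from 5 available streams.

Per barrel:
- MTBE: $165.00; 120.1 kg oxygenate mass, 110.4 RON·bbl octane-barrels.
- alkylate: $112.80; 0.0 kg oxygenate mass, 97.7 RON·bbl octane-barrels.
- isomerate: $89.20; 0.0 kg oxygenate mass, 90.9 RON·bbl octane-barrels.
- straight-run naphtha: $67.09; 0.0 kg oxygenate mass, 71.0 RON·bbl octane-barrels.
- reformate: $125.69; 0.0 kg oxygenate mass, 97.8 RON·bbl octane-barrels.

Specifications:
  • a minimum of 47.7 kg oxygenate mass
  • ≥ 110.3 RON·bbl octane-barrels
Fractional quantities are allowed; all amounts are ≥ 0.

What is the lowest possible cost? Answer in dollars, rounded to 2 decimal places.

Set it up as a linear program. Let x1 = barrels of MTBE, x2 = barrels of alkylate, x3 = barrels of isomerate, x4 = barrels of straight-run naphtha, x5 = barrels of reformate.
Minimize 165x1 + 112.8x2 + 89.2x3 + 67.09x4 + 125.69x5 subject to:
  120.1x1 ≥ 47.7   (oxygenate mass)
  110.4x1 + 97.7x2 + 90.9x3 + 71x4 + 97.8x5 ≥ 110.3   (octane-barrels)
  x1, x2, x3, x4, x5 ≥ 0.
At the optimum only MTBE, straight-run naphtha are positive (alkylate, isomerate, reformate = 0). The oxygenate mass and octane-barrels requirements are met with equality.
Optimal quantities: MTBE = 0.3972 barrels, straight-run naphtha = 0.936 barrels.
Total cost: 165·0.3972 + 67.09·0.936 = 128.3342.

$128.33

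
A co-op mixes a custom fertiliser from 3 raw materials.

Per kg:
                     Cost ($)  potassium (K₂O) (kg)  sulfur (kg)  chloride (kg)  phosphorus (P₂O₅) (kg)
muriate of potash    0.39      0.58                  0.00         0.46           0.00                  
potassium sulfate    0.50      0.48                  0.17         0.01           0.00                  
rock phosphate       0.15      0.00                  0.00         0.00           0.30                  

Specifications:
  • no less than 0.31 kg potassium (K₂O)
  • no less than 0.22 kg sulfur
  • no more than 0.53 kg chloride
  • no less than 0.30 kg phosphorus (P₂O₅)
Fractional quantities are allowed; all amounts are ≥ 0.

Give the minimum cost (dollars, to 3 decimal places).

Treat it as an LP. Let x1 = kg of muriate of potash, x2 = kg of potassium sulfate, x3 = kg of rock phosphate.
min 0.39x1 + 0.5x2 + 0.15x3 subject to:
  0.58x1 + 0.48x2 ≥ 0.31   (potassium (K₂O))
  0.17x2 ≥ 0.22   (sulfur)
  0.46x1 + 0.01x2 ≤ 0.53   (chloride)
  0.3x3 ≥ 0.3   (phosphorus (P₂O₅))
  x1, x2, x3 ≥ 0.
The optimal basis is {potassium sulfate, rock phosphate}; muriate of potash drops out. The sulfur and phosphorus (P₂O₅) requirements are met with equality.
That vertex is x2 = 1.294, x3 = 1.
Total cost: 0.5·1.294 + 0.15·1 = 0.79700.

$0.797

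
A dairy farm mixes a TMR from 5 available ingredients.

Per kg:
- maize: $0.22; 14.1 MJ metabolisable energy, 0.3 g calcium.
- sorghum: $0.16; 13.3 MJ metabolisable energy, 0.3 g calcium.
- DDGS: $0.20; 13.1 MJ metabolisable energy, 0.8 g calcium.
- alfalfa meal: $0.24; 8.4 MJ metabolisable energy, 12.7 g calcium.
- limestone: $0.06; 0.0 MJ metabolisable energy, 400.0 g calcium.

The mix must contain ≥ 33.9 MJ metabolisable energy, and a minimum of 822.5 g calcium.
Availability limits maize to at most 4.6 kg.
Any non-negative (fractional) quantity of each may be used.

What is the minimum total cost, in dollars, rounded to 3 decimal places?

$0.531

Let x1 = kg of maize, x2 = kg of sorghum, x3 = kg of DDGS, x4 = kg of alfalfa meal, x5 = kg of limestone.
Minimise 0.22x1 + 0.16x2 + 0.2x3 + 0.24x4 + 0.06x5 with:
  14.1x1 + 13.3x2 + 13.1x3 + 8.4x4 ≥ 33.9   (metabolisable energy)
  0.3x1 + 0.3x2 + 0.8x3 + 12.7x4 + 400x5 ≥ 822.5   (calcium)
  x1 ≤ 4.6
  x1, x2, x3, x4, x5 ≥ 0.
The minimum-cost mix takes nothing from maize, DDGS, alfalfa meal — only sorghum, limestone. The metabolisable energy and calcium requirements are met with equality.
Solving gives x2 = 2.549, x5 = 2.054.
Hence cost = 0.16·2.549 + 0.06·2.054 = $0.53108.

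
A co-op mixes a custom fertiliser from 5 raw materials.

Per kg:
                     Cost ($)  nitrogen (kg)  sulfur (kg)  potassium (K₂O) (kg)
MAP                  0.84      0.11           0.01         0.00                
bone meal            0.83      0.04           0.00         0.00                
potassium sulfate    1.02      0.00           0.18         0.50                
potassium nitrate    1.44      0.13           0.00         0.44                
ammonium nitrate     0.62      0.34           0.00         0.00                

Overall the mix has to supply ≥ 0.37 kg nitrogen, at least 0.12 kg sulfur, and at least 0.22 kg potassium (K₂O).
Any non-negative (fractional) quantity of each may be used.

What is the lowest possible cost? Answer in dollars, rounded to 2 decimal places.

Set it up as a linear program. Let x1 = kg of MAP, x2 = kg of bone meal, x3 = kg of potassium sulfate, x4 = kg of potassium nitrate, x5 = kg of ammonium nitrate.
Minimize 0.84x1 + 0.83x2 + 1.02x3 + 1.44x4 + 0.62x5 subject to:
  0.11x1 + 0.04x2 + 0.13x4 + 0.34x5 ≥ 0.37   (nitrogen)
  0.01x1 + 0.18x3 ≥ 0.12   (sulfur)
  0.5x3 + 0.44x4 ≥ 0.22   (potassium (K₂O))
  x1, x2, x3, x4, x5 ≥ 0.
The optimal basis is {potassium sulfate, ammonium nitrate}; MAP, bone meal, potassium nitrate drop out. The nitrogen and sulfur requirements are met with equality.
That vertex is x3 = 0.6667, x5 = 1.088.
Cost = 1.02·0.6667 + 0.62·1.088 = 1.3546.

$1.35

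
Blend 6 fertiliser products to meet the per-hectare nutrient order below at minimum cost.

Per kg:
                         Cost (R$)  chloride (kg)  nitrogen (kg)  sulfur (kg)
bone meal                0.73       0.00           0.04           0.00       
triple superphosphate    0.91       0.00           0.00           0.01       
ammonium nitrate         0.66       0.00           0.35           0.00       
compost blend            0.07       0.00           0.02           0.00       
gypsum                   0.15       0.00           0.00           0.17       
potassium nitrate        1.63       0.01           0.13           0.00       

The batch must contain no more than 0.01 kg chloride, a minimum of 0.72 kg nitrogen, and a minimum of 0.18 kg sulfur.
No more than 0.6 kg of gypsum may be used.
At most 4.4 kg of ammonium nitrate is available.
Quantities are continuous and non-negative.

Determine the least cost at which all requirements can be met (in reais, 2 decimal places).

R$8.55

Set it up as a linear program. Let x1 = kg of bone meal, x2 = kg of triple superphosphate, x3 = kg of ammonium nitrate, x4 = kg of compost blend, x5 = kg of gypsum, x6 = kg of potassium nitrate.
min 0.73x1 + 0.91x2 + 0.66x3 + 0.07x4 + 0.15x5 + 1.63x6 subject to:
  0.01x6 ≤ 0.01   (chloride)
  0.04x1 + 0.35x3 + 0.02x4 + 0.13x6 ≥ 0.72   (nitrogen)
  0.01x2 + 0.17x5 ≥ 0.18   (sulfur)
  x5 ≤ 0.6
  x3 ≤ 4.4
  x1, x2, x3, x4, x5, x6 ≥ 0.
The cheapest feasible vertex uses only triple superphosphate, ammonium nitrate, gypsum; bone meal, compost blend, potassium nitrate are not used. The nitrogen, sulfur, the gypsum cap requirements are met with equality.
Solving gives x2 = 7.8, x3 = 2.057, x5 = 0.6.
Hence cost = 0.91·7.8 + 0.66·2.057 + 0.15·0.6 = R$8.5456.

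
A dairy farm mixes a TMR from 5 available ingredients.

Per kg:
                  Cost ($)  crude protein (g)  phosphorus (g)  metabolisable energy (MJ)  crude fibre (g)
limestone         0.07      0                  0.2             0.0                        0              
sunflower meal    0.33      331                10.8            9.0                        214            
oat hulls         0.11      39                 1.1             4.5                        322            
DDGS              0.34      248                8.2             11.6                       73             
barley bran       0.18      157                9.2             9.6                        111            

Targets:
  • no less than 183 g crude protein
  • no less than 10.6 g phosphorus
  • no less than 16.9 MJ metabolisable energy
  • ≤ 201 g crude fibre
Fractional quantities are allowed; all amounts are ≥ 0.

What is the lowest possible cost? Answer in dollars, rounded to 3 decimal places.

$0.317

Let x1 = kg of limestone, x2 = kg of sunflower meal, x3 = kg of oat hulls, x4 = kg of DDGS, x5 = kg of barley bran.
min 0.07x1 + 0.33x2 + 0.11x3 + 0.34x4 + 0.18x5 subject to:
  331x2 + 39x3 + 248x4 + 157x5 ≥ 183   (crude protein)
  0.2x1 + 10.8x2 + 1.1x3 + 8.2x4 + 9.2x5 ≥ 10.6   (phosphorus)
  9x2 + 4.5x3 + 11.6x4 + 9.6x5 ≥ 16.9   (metabolisable energy)
  214x2 + 322x3 + 73x4 + 111x5 ≤ 201   (crude fibre)
  x1, x2, x3, x4, x5 ≥ 0.
At the optimum only barley bran is positive (limestone, sunflower meal, oat hulls, DDGS = 0). There the metabolisable energy constraint is tight.
That vertex is x5 = 1.76.
Hence cost = 0.18·1.76 = $0.31680.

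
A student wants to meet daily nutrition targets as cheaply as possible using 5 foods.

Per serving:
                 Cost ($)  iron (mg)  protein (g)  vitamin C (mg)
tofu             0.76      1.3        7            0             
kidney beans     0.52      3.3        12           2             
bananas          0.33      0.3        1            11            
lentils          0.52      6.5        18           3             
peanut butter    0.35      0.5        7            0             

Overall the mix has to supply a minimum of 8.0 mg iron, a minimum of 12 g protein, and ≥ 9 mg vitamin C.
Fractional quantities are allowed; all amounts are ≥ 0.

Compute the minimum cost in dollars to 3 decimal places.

Set it up as a linear program. Let x1 = servings of tofu, x2 = servings of kidney beans, x3 = servings of bananas, x4 = servings of lentils, x5 = servings of peanut butter.
Minimize 0.76x1 + 0.52x2 + 0.33x3 + 0.52x4 + 0.35x5 with:
  1.3x1 + 3.3x2 + 0.3x3 + 6.5x4 + 0.5x5 ≥ 8   (iron)
  7x1 + 12x2 + 1x3 + 18x4 + 7x5 ≥ 12   (protein)
  2x2 + 11x3 + 3x4 ≥ 9   (vitamin C)
  x1, x2, x3, x4, x5 ≥ 0.
At the optimum only bananas, lentils are positive (tofu, kidney beans, peanut butter = 0). Binding constraints: iron and vitamin C.
Optimal quantities: bananas = 0.48867 servings, lentils = 1.2082 servings.
Objective = 0.33·0.48867 + 0.52·1.2082 = 0.78953.

$0.790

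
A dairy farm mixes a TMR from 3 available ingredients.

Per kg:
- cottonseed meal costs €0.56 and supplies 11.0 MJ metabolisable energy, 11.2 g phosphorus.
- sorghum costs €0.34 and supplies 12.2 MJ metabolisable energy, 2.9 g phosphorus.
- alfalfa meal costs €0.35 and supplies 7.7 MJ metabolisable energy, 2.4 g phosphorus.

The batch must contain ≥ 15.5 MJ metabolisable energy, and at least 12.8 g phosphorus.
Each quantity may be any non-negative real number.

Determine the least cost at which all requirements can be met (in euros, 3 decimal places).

€0.701

This is a linear program. Let x1 = kg of cottonseed meal, x2 = kg of sorghum, x3 = kg of alfalfa meal.
Minimize 0.56x1 + 0.34x2 + 0.35x3 s.t.:
  11x1 + 12.2x2 + 7.7x3 ≥ 15.5   (metabolisable energy)
  11.2x1 + 2.9x2 + 2.4x3 ≥ 12.8   (phosphorus)
  x1, x2, x3 ≥ 0.
At the optimum only cottonseed meal, sorghum are positive (alfalfa meal = 0). The metabolisable energy and phosphorus requirements are met with equality.
So cottonseed meal = 1.062 kg, sorghum = 0.3132 kg.
Objective = 0.56·1.062 + 0.34·0.3132 = 0.70121.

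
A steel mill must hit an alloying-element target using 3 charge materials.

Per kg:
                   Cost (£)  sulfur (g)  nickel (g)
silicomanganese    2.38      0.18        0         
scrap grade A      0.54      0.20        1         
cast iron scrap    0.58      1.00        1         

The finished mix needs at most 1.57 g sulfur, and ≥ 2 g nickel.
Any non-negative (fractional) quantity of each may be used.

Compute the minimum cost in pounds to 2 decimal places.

Set it up as a linear program. Let x1 = kg of silicomanganese, x2 = kg of scrap grade A, x3 = kg of cast iron scrap.
Minimise 2.38x1 + 0.54x2 + 0.58x3 subject to:
  0.18x1 + 0.2x2 + 1x3 ≤ 1.57   (sulfur)
  1x2 + 1x3 ≥ 2   (nickel)
  x1, x2, x3 ≥ 0.
The minimum-cost mix takes nothing from silicomanganese, cast iron scrap — only scrap grade A. Binding constraint: nickel.
So scrap grade A = 2 kg.
Total cost: 0.54·2 = 1.0800.

£1.08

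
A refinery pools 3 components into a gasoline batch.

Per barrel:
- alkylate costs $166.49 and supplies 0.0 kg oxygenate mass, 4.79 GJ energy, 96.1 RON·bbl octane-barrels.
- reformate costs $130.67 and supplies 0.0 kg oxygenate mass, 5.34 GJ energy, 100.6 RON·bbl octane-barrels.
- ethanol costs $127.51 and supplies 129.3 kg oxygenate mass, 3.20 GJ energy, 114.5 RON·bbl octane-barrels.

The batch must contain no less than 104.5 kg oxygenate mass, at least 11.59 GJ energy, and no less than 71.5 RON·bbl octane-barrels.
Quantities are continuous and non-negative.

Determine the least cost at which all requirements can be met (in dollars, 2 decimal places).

$323.38

Let x1 = barrels of alkylate, x2 = barrels of reformate, x3 = barrels of ethanol.
min 166.49x1 + 130.67x2 + 127.51x3 subject to:
  129.3x3 ≥ 104.5   (oxygenate mass)
  4.79x1 + 5.34x2 + 3.2x3 ≥ 11.59   (energy)
  96.1x1 + 100.6x2 + 114.5x3 ≥ 71.5   (octane-barrels)
  x1, x2, x3 ≥ 0.
The minimum-cost mix takes nothing from alkylate — only reformate, ethanol. There the oxygenate mass and energy constraints are tight.
Solving gives x2 = 1.6861, x3 = 0.8082.
Hence cost = 130.67·1.6861 + 127.51·0.8082 = $323.3763.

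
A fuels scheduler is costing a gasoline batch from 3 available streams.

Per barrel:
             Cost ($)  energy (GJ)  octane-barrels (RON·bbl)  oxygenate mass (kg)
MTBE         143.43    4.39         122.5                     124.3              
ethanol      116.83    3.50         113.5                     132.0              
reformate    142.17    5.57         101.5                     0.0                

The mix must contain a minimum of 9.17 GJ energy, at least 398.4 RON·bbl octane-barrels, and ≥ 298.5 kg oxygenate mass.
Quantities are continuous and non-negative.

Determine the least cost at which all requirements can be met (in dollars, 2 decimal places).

Let x1 = barrels of MTBE, x2 = barrels of ethanol, x3 = barrels of reformate.
min 143.43x1 + 116.83x2 + 142.17x3 s.t.:
  4.39x1 + 3.5x2 + 5.57x3 ≥ 9.17   (energy)
  122.5x1 + 113.5x2 + 101.5x3 ≥ 398.4   (octane-barrels)
  124.3x1 + 132x2 ≥ 298.5   (oxygenate mass)
  x1, x2, x3 ≥ 0.
The cheapest feasible vertex uses only ethanol; MTBE, reformate are not used. Binding constraint: octane-barrels.
So ethanol = 3.51013 barrels.
Hence cost = 116.83·3.51013 = $410.0885.

$410.09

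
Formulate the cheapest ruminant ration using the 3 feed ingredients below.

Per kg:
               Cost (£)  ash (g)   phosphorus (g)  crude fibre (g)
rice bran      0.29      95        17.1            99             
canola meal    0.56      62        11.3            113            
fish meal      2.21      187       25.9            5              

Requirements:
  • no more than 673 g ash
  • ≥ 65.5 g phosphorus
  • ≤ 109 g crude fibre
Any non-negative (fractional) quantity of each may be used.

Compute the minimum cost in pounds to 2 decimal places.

This is a linear program. Let x1 = kg of rice bran, x2 = kg of canola meal, x3 = kg of fish meal.
min 0.29x1 + 0.56x2 + 2.21x3 with:
  95x1 + 62x2 + 187x3 ≤ 673   (ash)
  17.1x1 + 11.3x2 + 25.9x3 ≥ 65.5   (phosphorus)
  99x1 + 113x2 + 5x3 ≤ 109   (crude fibre)
  x1, x2, x3 ≥ 0.
The optimal basis is {rice bran, fish meal}; canola meal drops out. There the phosphorus and crude fibre constraints are tight.
So rice bran = 1.007 kg, fish meal = 1.864 kg.
Objective = 0.29·1.007 + 2.21·1.864 = 4.4115.

£4.41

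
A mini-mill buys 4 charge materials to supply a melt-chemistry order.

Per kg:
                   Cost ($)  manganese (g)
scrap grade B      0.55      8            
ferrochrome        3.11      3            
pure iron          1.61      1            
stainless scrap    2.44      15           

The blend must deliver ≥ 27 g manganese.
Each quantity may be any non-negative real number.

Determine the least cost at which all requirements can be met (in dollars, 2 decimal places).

Set it up as a linear program. Let x1 = kg of scrap grade B, x2 = kg of ferrochrome, x3 = kg of pure iron, x4 = kg of stainless scrap.
Minimize 0.55x1 + 3.11x2 + 1.61x3 + 2.44x4 with:
  8x1 + 3x2 + 1x3 + 15x4 ≥ 27   (manganese)
  x1, x2, x3, x4 ≥ 0.
The minimum-cost mix takes nothing from ferrochrome, pure iron, stainless scrap — only scrap grade B. Binding constraint: manganese.
Optimal quantities: scrap grade B = 3.375 kg.
Cost = 0.55·3.375 = 1.8563.

$1.86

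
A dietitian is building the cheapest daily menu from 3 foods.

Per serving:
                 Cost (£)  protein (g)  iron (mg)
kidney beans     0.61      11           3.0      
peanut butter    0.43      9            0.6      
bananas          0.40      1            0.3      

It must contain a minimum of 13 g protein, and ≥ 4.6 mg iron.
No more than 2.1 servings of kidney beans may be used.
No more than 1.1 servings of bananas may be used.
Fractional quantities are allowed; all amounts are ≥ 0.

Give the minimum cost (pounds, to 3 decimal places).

Let x1 = servings of kidney beans, x2 = servings of peanut butter, x3 = servings of bananas.
Minimize 0.61x1 + 0.43x2 + 0.4x3 with:
  11x1 + 9x2 + 1x3 ≥ 13   (protein)
  3x1 + 0.6x2 + 0.3x3 ≥ 4.6   (iron)
  x1 ≤ 2.1
  x3 ≤ 1.1
  x1, x2, x3 ≥ 0.
The cheapest feasible vertex uses only kidney beans; peanut butter, bananas are not used. There the iron constraint is tight.
Optimal quantities: kidney beans = 1.533 servings.
Cost = 0.61·1.533 = 0.93513.

£0.935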